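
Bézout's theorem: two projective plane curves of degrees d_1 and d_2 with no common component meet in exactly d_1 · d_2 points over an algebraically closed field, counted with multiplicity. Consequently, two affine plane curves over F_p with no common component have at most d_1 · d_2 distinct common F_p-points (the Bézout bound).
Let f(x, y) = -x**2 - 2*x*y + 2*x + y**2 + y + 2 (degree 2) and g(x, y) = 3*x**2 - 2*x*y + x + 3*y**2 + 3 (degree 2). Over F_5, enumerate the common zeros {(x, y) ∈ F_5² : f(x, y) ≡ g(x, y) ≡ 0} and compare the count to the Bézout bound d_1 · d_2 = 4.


Common zeros: {(1, 2), (3, 1)}; count = 2; Bézout bound = 4.

deg(f) = 2, deg(g) = 2, so Bézout bound = 4.
Scan x ∈ F_5. For each x, list the y ∈ F_5 with f(x, y) ≡ 0 and those with g(x, y) ≡ 0 (mod 5); the common zeros in that column are the intersection.
  x = 0: f ≡ 0 at y ∈ ∅; g ≡ 0 at y ∈ {2, 3}; common: ∅.
  x = 1: f ≡ 0 at y ∈ {2, 4}; g ≡ 0 at y ∈ {2}; common: {2}.
  x = 2: f ≡ 0 at y ∈ {1, 2}; g ≡ 0 at y ∈ ∅; common: ∅.
  x = 3: f ≡ 0 at y ∈ {1, 4}; g ≡ 0 at y ∈ {1}; common: {1}.
  x = 4: f ≡ 0 at y ∈ ∅; g ≡ 0 at y ∈ {0, 1}; common: ∅.
Collecting: common zeros = {(1, 2), (3, 1)}, so the count is 2.
Comparison with the Bézout bound: 2 ≤ 4 = deg(f)·deg(g), as expected for curves with no common component (the affine F_5-count falls short of the bound because intersections may lie at infinity, over extension fields, or carry multiplicity).


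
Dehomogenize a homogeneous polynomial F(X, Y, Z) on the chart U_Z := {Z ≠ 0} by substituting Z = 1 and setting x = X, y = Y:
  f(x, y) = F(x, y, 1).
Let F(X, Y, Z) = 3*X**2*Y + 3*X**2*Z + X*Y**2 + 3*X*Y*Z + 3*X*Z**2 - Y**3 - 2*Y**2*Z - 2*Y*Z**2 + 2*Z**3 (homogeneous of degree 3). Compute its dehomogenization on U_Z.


f(x, y) = 3*x**2*y + 3*x**2 + x*y**2 + 3*x*y + 3*x - y**3 - 2*y**2 - 2*y + 2

On U_Z we set Z = 1. Each monomial c·X^i·Y^j·Z^k in F becomes c·x^i·y^j·1^k = c·x^i·y^j.
Substituting Z = 1: F(X, Y, 1) = 3*x**2*y + 3*x**2 + x*y**2 + 3*x*y + 3*x - y**3 - 2*y**2 - 2*y + 2.
Note: deg(f) ≤ deg(F) = 3; strict inequality happens when F is divisible by Z (lost terms).


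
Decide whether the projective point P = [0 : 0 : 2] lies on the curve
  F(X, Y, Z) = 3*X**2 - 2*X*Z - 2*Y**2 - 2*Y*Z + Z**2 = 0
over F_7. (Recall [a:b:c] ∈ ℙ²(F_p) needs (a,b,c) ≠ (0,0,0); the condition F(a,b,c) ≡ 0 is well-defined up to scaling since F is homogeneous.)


F(0,0,2) ≡ 4 (mod 7); P is NOT on the curve.

Evaluate F(0, 0, 2) term-by-term (mod 7).
  3*X**2 ↦ 3·0·1·1 = 0
  -2*X*Z ↦ -2·0·1·2 = 0
  -2*Y**2 ↦ -2·1·0·1 = 0
  -2*Y*Z ↦ -2·1·0·2 = 0
  Z**2 ↦ 1·1·1·4 = 4
Sum: F(0, 0, 2) = (0) + (0) + (0) + (0) + (4) = 4.
Reducing mod 7: 4 ≡ 4 (mod 7).
Since F(a, b, c) ≡ 4 ≠ 0 (mod 7), P does NOT lie on the curve.


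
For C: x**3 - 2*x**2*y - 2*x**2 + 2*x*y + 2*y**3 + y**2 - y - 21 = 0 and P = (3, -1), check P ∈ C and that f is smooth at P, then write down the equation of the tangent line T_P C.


Tangent line at P: 25*x - 9*y - 84 = 0.

Step 1: f(3, -1) = 0, so P lies on C.
Step 2: partial derivatives
  f_x(x, y) = 3*x**2 - 4*x*y - 4*x + 2*y, f_y(x, y) = -2*x**2 + 2*x + 6*y**2 + 2*y - 1.
  f_x(P) = 25, f_y(P) = -9 (gradient nonzero, so P is smooth).
Step 3: tangent line at P: 25·(x − 3) + -9·(y − -1) = 0.
Expanding: 25*x - 9*y - 84 = 0.


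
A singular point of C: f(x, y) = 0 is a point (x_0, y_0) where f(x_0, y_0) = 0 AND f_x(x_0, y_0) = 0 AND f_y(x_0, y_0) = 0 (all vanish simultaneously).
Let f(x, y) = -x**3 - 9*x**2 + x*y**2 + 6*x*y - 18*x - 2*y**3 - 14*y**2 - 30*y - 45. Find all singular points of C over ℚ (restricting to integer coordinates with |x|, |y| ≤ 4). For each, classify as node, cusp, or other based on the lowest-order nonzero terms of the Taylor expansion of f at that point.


Singular points: {(-3, -3)}; classification: cusp.

Compute partial derivatives:
  f_x = -3*x**2 - 18*x + y**2 + 6*y - 18.
  f_y = 2*x*y + 6*x - 6*y**2 - 28*y - 30.
Scan x_0 ∈ {−4, ..., 4}. For each x_0, f_y(x_0, y) is a polynomial in y; find its integer roots y ∈ {−4, ..., 4}, then test f_x and f at those candidates.
  x = -4: f_y(-4, y) = -6*y**2 - 36*y - 54; vanishes at y ∈ {-3}. (-4, -3): f_x = -3 ≠ 0.
  x = -3: f_y(-3, y) = -6*y**2 - 34*y - 48; vanishes at y ∈ {-3}. (-3, -3): f_x = 0, f = 0 — SINGULAR.
  x = -2: f_y(-2, y) = -6*y**2 - 32*y - 42; vanishes at y ∈ {-3}. (-2, -3): f_x = -3 ≠ 0.
  x = -1: f_y(-1, y) = -6*y**2 - 30*y - 36; vanishes at y ∈ {-3, -2}. (-1, -3): f_x = -12 ≠ 0; (-1, -2): f_x = -11 ≠ 0.
  x = 0: f_y(0, y) = -6*y**2 - 28*y - 30; vanishes at y ∈ {-3}. (0, -3): f_x = -27 ≠ 0.
  x = 1: f_y(1, y) = -6*y**2 - 26*y - 24; vanishes at y ∈ {-3}. (1, -3): f_x = -48 ≠ 0.
  x = 2: f_y(2, y) = -6*y**2 - 24*y - 18; vanishes at y ∈ {-3, -1}. (2, -3): f_x = -75 ≠ 0; (2, -1): f_x = -71 ≠ 0.
  x = 3: f_y(3, y) = -6*y**2 - 22*y - 12; vanishes at y ∈ {-3}. (3, -3): f_x = -108 ≠ 0.
  x = 4: f_y(4, y) = -6*y**2 - 20*y - 6; vanishes at y ∈ {-3}. (4, -3): f_x = -147 ≠ 0.
Only singular point on the grid: (-3, -3).
Classify: substitute x = -3 + u, y = -3 + v and expand: f = -u**3 + u*v**2 - 2*v**3 + v**2.
No constant or linear terms (consistent with a singular point). Quadratic part: v**2. Cubic part: -u**3 + u*v**2 - 2*v**3.
The quadratic part v**2 is a perfect square, so there is a single (double) tangent line v = 0, i.e. y = -3. Restricting the cubic part to that line (v = 0) leaves -u**3 ≠ 0, so f is not divisible by v and the branch is v² ≈ u**3 to lowest order — this is a cusp.
Classification: cusp.


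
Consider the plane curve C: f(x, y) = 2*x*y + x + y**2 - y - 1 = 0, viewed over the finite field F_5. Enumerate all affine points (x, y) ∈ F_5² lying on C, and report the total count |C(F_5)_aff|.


Affine F_5-points: {(0, 3), (1, 0), (1, 4), (2, 1)}; count = 4.

For each of the 25 pairs (x, y) ∈ F_5², evaluate f(x, y) mod 5. Record the zeros.
  x = 0: [0↦4, 1↦4, 2↦1, 3↦0, 4↦1]  zeros at y ∈ {3}
  x = 1: [0↦0, 1↦2, 2↦1, 3↦2, 4↦0]  zeros at y ∈ {0, 4}
  x = 2: [0↦1, 1↦0, 2↦1, 3↦4, 4↦4]  zeros at y ∈ {1}
  x = 3: [0↦2, 1↦3, 2↦1, 3↦1, 4↦3]  zeros at y ∈ ∅
  x = 4: [0↦3, 1↦1, 2↦1, 3↦3, 4↦2]  zeros at y ∈ ∅
Collecting zeros: affine points = {(0, 3), (1, 0), (1, 4), (2, 1)}.
Total count |C(F_5)_aff| = 4.


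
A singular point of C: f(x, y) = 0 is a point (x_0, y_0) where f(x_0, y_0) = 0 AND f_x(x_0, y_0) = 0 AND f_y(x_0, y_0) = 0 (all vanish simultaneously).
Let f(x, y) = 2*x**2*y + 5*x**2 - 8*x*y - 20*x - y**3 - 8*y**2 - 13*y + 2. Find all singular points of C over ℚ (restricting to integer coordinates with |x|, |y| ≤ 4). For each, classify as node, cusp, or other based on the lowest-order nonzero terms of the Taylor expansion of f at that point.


Singular points: {(2, -3)}; classification: node.

Compute partial derivatives:
  f_x = 4*x*y + 10*x - 8*y - 20.
  f_y = 2*x**2 - 8*x - 3*y**2 - 16*y - 13.
Scan x_0 ∈ {−4, ..., 4}. For each x_0, f_y(x_0, y) is a polynomial in y; find its integer roots y ∈ {−4, ..., 4}, then test f_x and f at those candidates.
  x = -4: f_y(-4, y) = -3*y**2 - 16*y + 51; no integer root y with |y| ≤ 4.
  x = -3: f_y(-3, y) = -3*y**2 - 16*y + 29; no integer root y with |y| ≤ 4.
  x = -2: f_y(-2, y) = -3*y**2 - 16*y + 11; no integer root y with |y| ≤ 4.
  x = -1: f_y(-1, y) = -3*y**2 - 16*y - 3; no integer root y with |y| ≤ 4.
  x = 0: f_y(0, y) = -3*y**2 - 16*y - 13; vanishes at y ∈ {-1}. (0, -1): f_x = -12 ≠ 0.
  x = 1: f_y(1, y) = -3*y**2 - 16*y - 19; no integer root y with |y| ≤ 4.
  x = 2: f_y(2, y) = -3*y**2 - 16*y - 21; vanishes at y ∈ {-3}. (2, -3): f_x = 0, f = 0 — SINGULAR.
  x = 3: f_y(3, y) = -3*y**2 - 16*y - 19; no integer root y with |y| ≤ 4.
  x = 4: f_y(4, y) = -3*y**2 - 16*y - 13; vanishes at y ∈ {-1}. (4, -1): f_x = 12 ≠ 0.
Only singular point on the grid: (2, -3).
Classify: substitute x = 2 + u, y = -3 + v and expand: f = 2*u**2*v - u**2 - v**3 + v**2.
No constant or linear terms (consistent with a singular point). Quadratic part: -u**2 + v**2. Cubic part: 2*u**2*v - v**3.
The quadratic part v**2 - u**2 = (v − u)(v + u) splits into two distinct linear factors, so there are two distinct tangent lines y − -3 = ±(x − 2) — this is a node (ordinary double point).
Classification: node.


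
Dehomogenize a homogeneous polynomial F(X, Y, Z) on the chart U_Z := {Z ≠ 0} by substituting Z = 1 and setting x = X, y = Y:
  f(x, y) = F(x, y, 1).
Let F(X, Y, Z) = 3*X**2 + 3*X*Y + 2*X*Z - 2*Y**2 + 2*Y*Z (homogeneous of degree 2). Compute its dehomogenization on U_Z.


f(x, y) = 3*x**2 + 3*x*y + 2*x - 2*y**2 + 2*y

On U_Z we set Z = 1. Each monomial c·X^i·Y^j·Z^k in F becomes c·x^i·y^j·1^k = c·x^i·y^j.
Substituting Z = 1: F(X, Y, 1) = 3*x**2 + 3*x*y + 2*x - 2*y**2 + 2*y.
Note: deg(f) ≤ deg(F) = 2; strict inequality happens when F is divisible by Z (lost terms).


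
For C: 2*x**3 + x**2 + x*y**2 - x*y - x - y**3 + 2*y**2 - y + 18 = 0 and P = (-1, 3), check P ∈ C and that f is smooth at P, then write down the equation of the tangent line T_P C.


Tangent line at P: 9*x - 21*y + 72 = 0.

Step 1: f(-1, 3) = 0, so P lies on C.
Step 2: partial derivatives
  f_x(x, y) = 6*x**2 + 2*x + y**2 - y - 1, f_y(x, y) = 2*x*y - x - 3*y**2 + 4*y - 1.
  f_x(P) = 9, f_y(P) = -21 (gradient nonzero, so P is smooth).
Step 3: tangent line at P: 9·(x − -1) + -21·(y − 3) = 0.
Expanding: 9*x - 21*y + 72 = 0.


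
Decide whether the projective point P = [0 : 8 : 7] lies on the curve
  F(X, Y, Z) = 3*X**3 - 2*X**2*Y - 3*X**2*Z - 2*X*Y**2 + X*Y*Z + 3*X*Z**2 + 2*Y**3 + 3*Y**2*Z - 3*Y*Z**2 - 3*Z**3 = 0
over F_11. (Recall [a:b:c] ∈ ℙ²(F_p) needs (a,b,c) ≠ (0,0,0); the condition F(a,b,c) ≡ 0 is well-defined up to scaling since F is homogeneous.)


F(0,8,7) ≡ 9 (mod 11); P is NOT on the curve.

Evaluate F(0, 8, 7) term-by-term (mod 11).
  3*X**3 ↦ 3·0·1·1 = 0
  -2*X**2*Y ↦ -2·0·8·1 = 0
  -3*X**2*Z ↦ -3·0·1·7 = 0
  -2*X*Y**2 ↦ -2·0·64·1 = 0
  X*Y*Z ↦ 1·0·8·7 = 0
  3*X*Z**2 ↦ 3·0·1·49 = 0
  2*Y**3 ↦ 2·1·512·1 = 1024
  3*Y**2*Z ↦ 3·1·64·7 = 1344
  -3*Y*Z**2 ↦ -3·1·8·49 = -1176
  -3*Z**3 ↦ -3·1·1·343 = -1029
Sum: F(0, 8, 7) = (0) + (0) + (0) + (0) + (0) + (0) + (1024) + (1344) + (-1176) + (-1029) = 163.
Reducing mod 11: 163 ≡ 9 (mod 11).
Since F(a, b, c) ≡ 9 ≠ 0 (mod 11), P does NOT lie on the curve.


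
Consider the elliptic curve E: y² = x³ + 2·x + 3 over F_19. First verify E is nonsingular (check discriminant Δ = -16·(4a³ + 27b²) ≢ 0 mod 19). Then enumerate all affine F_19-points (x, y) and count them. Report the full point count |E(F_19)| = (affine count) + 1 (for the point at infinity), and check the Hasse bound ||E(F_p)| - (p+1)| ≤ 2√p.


Affine points = {(1, 5), (1, 14), (3, 6), (3, 13), (5, 9), (5, 10), (9, 3), (9, 16), (10, 4), (10, 15), (11, 8), (11, 11), (12, 8), (12, 11), (14, 1), (14, 18), (15, 8), (15, 11), (18, 0)}; affine count = 19; |E(F_19)| = 20.

Discriminant check: Δ ∝ 4a³ + 27b² = 4·2³ + 27·3² = 4·8 + 27·9 ≡ 9 (mod 19). Nonzero ⇒ E is nonsingular.
For each x ∈ F_19, compute rhs = x³ + 2·x + 3 mod 19, then count y ∈ F_19 with y² ≡ rhs.
  x = 0: rhs = 3, matching y values: none (0 points).
  x = 1: rhs = 6, matching y values: 5, 14 (2 points).
  x = 2: rhs = 15, matching y values: none (0 points).
  x = 3: rhs = 17, matching y values: 6, 13 (2 points).
  x = 4: rhs = 18, matching y values: none (0 points).
  x = 5: rhs = 5, matching y values: 9, 10 (2 points).
  x = 6: rhs = 3, matching y values: none (0 points).
  x = 7: rhs = 18, matching y values: none (0 points).
  x = 8: rhs = 18, matching y values: none (0 points).
  x = 9: rhs = 9, matching y values: 3, 16 (2 points).
  x = 10: rhs = 16, matching y values: 4, 15 (2 points).
  x = 11: rhs = 7, matching y values: 8, 11 (2 points).
  x = 12: rhs = 7, matching y values: 8, 11 (2 points).
  x = 13: rhs = 3, matching y values: none (0 points).
  x = 14: rhs = 1, matching y values: 1, 18 (2 points).
  x = 15: rhs = 7, matching y values: 8, 11 (2 points).
  x = 16: rhs = 8, matching y values: none (0 points).
  x = 17: rhs = 10, matching y values: none (0 points).
  x = 18: rhs = 0, matching y values: 0 (1 points).
Total affine count: 19.
Full point count |E(F_19)| = 19 + 1 = 20.
Hasse bound: |20 − (19+1)| = |0| = 0 ≤ 2√19 ≈ 8.7178 ✓.


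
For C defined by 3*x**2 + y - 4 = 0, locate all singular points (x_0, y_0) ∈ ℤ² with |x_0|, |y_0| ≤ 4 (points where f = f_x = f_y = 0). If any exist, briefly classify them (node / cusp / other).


No singular points in the scanned grid; C is smooth there.

Compute partial derivatives:
  f_x = 6*x.
  f_y = 1.
f_y = 1 is a nonzero constant, so f_y never vanishes: no point (x, y) can satisfy f = f_x = f_y = 0. In particular no (x, y) ∈ {−4, ..., 4}² is singular; the curve is smooth.


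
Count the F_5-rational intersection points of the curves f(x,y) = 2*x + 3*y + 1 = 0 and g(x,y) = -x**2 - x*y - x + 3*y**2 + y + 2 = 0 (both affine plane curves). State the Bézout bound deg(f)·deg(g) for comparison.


Common zeros: ∅; count = 0; Bézout bound = 2.

deg(f) = 1, deg(g) = 2, so Bézout bound = 2.
Scan x ∈ F_5. For each x, list the y ∈ F_5 with f(x, y) ≡ 0 and those with g(x, y) ≡ 0 (mod 5); the common zeros in that column are the intersection.
  x = 0: f ≡ 0 at y ∈ {3}; g ≡ 0 at y ∈ ∅; common: ∅.
  x = 1: f ≡ 0 at y ∈ {4}; g ≡ 0 at y ∈ {0}; common: ∅.
  x = 2: f ≡ 0 at y ∈ {0}; g ≡ 0 at y ∈ {3, 4}; common: ∅.
  x = 3: f ≡ 0 at y ∈ {1}; g ≡ 0 at y ∈ {0, 4}; common: ∅.
  x = 4: f ≡ 0 at y ∈ {2}; g ≡ 0 at y ∈ {3}; common: ∅.
Collecting: common zeros = ∅, so the count is 0.
Comparison with the Bézout bound: 0 ≤ 2 = deg(f)·deg(g), as expected for curves with no common component (the affine F_5-count falls short of the bound because intersections may lie at infinity, over extension fields, or carry multiplicity).


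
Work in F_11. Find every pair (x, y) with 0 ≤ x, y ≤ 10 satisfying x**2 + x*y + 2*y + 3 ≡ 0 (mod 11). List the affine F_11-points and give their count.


Affine F_11-points: {(0, 4), (1, 6), (2, 1), (3, 2), (4, 6), (5, 7), (6, 2), (7, 4), (8, 1), (10, 7)}; count = 10.

For each of the 121 pairs (x, y) ∈ F_11², evaluate f(x, y) mod 11. Record the zeros.
  x = 0: [0↦3, 1↦5, 2↦7, 3↦9, 4↦0, 5↦2, 6↦4, 7↦6, 8↦8, 9↦10, 10↦1]  zeros at y ∈ {4}
  x = 1: [0↦4, 1↦7, 2↦10, 3↦2, 4↦5, 5↦8, 6↦0, 7↦3, 8↦6, 9↦9, 10↦1]  zeros at y ∈ {6}
  x = 2: [0↦7, 1↦0, 2↦4, 3↦8, 4↦1, 5↦5, 6↦9, 7↦2, 8↦6, 9↦10, 10↦3]  zeros at y ∈ {1}
  x = 3: [0↦1, 1↦6, 2↦0, 3↦5, 4↦10, 5↦4, 6↦9, 7↦3, 8↦8, 9↦2, 10↦7]  zeros at y ∈ {2}
  x = 4: [0↦8, 1↦3, 2↦9, 3↦4, 4↦10, 5↦5, 6↦0, 7↦6, 8↦1, 9↦7, 10↦2]  zeros at y ∈ {6}
  x = 5: [0↦6, 1↦2, 2↦9, 3↦5, 4↦1, 5↦8, 6↦4, 7↦0, 8↦7, 9↦3, 10↦10]  zeros at y ∈ {7}
  x = 6: [0↦6, 1↦3, 2↦0, 3↦8, 4↦5, 5↦2, 6↦10, 7↦7, 8↦4, 9↦1, 10↦9]  zeros at y ∈ {2}
  x = 7: [0↦8, 1↦6, 2↦4, 3↦2, 4↦0, 5↦9, 6↦7, 7↦5, 8↦3, 9↦1, 10↦10]  zeros at y ∈ {4}
  x = 8: [0↦1, 1↦0, 2↦10, 3↦9, 4↦8, 5↦7, 6↦6, 7↦5, 8↦4, 9↦3, 10↦2]  zeros at y ∈ {1}
  x = 9: [0↦7, 1↦7, 2↦7, 3↦7, 4↦7, 5↦7, 6↦7, 7↦7, 8↦7, 9↦7, 10↦7]  zeros at y ∈ ∅
  x = 10: [0↦4, 1↦5, 2↦6, 3↦7, 4↦8, 5↦9, 6↦10, 7↦0, 8↦1, 9↦2, 10↦3]  zeros at y ∈ {7}
Collecting zeros: affine points = {(0, 4), (1, 6), (2, 1), (3, 2), (4, 6), (5, 7), (6, 2), (7, 4), (8, 1), (10, 7)}.
Total count |C(F_11)_aff| = 10.


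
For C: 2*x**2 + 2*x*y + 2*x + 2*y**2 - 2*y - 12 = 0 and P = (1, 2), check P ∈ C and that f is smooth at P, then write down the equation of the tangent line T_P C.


Tangent line at P: 10*x + 8*y - 26 = 0.

Step 1: f(1, 2) = 0, so P lies on C.
Step 2: partial derivatives
  f_x(x, y) = 4*x + 2*y + 2, f_y(x, y) = 2*x + 4*y - 2.
  f_x(P) = 10, f_y(P) = 8 (gradient nonzero, so P is smooth).
Step 3: tangent line at P: 10·(x − 1) + 8·(y − 2) = 0.
Expanding: 10*x + 8*y - 26 = 0.


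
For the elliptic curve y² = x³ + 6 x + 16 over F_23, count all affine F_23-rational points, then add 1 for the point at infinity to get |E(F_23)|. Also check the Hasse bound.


Affine points = {(0, 4), (0, 19), (1, 0), (2, 6), (2, 17), (4, 9), (4, 14), (8, 1), (8, 22), (10, 8), (10, 15), (15, 10), (15, 13), (22, 3), (22, 20)}; affine count = 15; |E(F_23)| = 16.

Discriminant check: Δ ∝ 4a³ + 27b² = 4·6³ + 27·16² = 4·216 + 27·256 ≡ 2 (mod 23). Nonzero ⇒ E is nonsingular.
For each x ∈ F_23, compute rhs = x³ + 6·x + 16 mod 23, then count y ∈ F_23 with y² ≡ rhs.
  x = 0: rhs = 16, matching y values: 4, 19 (2 points).
  x = 1: rhs = 0, matching y values: 0 (1 points).
  x = 2: rhs = 13, matching y values: 6, 17 (2 points).
  x = 3: rhs = 15, matching y values: none (0 points).
  x = 4: rhs = 12, matching y values: 9, 14 (2 points).
  x = 5: rhs = 10, matching y values: none (0 points).
  x = 6: rhs = 15, matching y values: none (0 points).
  x = 7: rhs = 10, matching y values: none (0 points).
  x = 8: rhs = 1, matching y values: 1, 22 (2 points).
  x = 9: rhs = 17, matching y values: none (0 points).
  x = 10: rhs = 18, matching y values: 8, 15 (2 points).
  x = 11: rhs = 10, matching y values: none (0 points).
  x = 12: rhs = 22, matching y values: none (0 points).
  x = 13: rhs = 14, matching y values: none (0 points).
  x = 14: rhs = 15, matching y values: none (0 points).
  x = 15: rhs = 8, matching y values: 10, 13 (2 points).
  x = 16: rhs = 22, matching y values: none (0 points).
  x = 17: rhs = 17, matching y values: none (0 points).
  x = 18: rhs = 22, matching y values: none (0 points).
  x = 19: rhs = 20, matching y values: none (0 points).
  x = 20: rhs = 17, matching y values: none (0 points).
  x = 21: rhs = 19, matching y values: none (0 points).
  x = 22: rhs = 9, matching y values: 3, 20 (2 points).
Total affine count: 15.
Full point count |E(F_23)| = 15 + 1 = 16.
Hasse bound: |16 − (23+1)| = |-8| = 8 ≤ 2√23 ≈ 9.5917 ✓.


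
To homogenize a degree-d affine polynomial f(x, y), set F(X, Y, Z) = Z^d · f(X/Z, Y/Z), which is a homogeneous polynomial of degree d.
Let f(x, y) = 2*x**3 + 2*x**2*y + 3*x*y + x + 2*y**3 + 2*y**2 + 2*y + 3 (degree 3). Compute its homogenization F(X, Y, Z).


F(X, Y, Z) = 2*X**3 + 2*X**2*Y + 3*X*Y*Z + X*Z**2 + 2*Y**3 + 2*Y**2*Z + 2*Y*Z**2 + 3*Z**3

deg(f) = 3.
Substitute x = X/Z, y = Y/Z into f, then multiply by Z^3.
  monomial 2·x^3·y^0 ↦ 2·X^3·Y^0·Z^0.
  monomial 2·x^2·y^1 ↦ 2·X^2·Y^1·Z^0.
  monomial 3·x^1·y^1 ↦ 3·X^1·Y^1·Z^1.
  monomial 1·x^1·y^0 ↦ 1·X^1·Y^0·Z^2.
  monomial 2·x^0·y^3 ↦ 2·X^0·Y^3·Z^0.
  monomial 2·x^0·y^2 ↦ 2·X^0·Y^2·Z^1.
  monomial 2·x^0·y^1 ↦ 2·X^0·Y^1·Z^2.
  monomial 3·x^0·y^0 ↦ 3·X^0·Y^0·Z^3.
Collecting: F(X, Y, Z) = 2*X**3 + 2*X**2*Y + 3*X*Y*Z + X*Z**2 + 2*Y**3 + 2*Y**2*Z + 2*Y*Z**2 + 3*Z**3.


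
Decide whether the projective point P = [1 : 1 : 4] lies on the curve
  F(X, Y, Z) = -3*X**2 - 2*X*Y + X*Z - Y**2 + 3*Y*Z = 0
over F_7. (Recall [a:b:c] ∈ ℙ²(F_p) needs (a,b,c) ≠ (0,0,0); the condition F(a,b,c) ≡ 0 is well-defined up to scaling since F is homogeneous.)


F(1,1,4) ≡ 3 (mod 7); P is NOT on the curve.

Evaluate F(1, 1, 4) term-by-term (mod 7).
  -3*X**2 ↦ -3·1·1·1 = -3
  -2*X*Y ↦ -2·1·1·1 = -2
  X*Z ↦ 1·1·1·4 = 4
  -Y**2 ↦ -1·1·1·1 = -1
  3*Y*Z ↦ 3·1·1·4 = 12
Sum: F(1, 1, 4) = (-3) + (-2) + (4) + (-1) + (12) = 10.
Reducing mod 7: 10 ≡ 3 (mod 7).
Since F(a, b, c) ≡ 3 ≠ 0 (mod 7), P does NOT lie on the curve.


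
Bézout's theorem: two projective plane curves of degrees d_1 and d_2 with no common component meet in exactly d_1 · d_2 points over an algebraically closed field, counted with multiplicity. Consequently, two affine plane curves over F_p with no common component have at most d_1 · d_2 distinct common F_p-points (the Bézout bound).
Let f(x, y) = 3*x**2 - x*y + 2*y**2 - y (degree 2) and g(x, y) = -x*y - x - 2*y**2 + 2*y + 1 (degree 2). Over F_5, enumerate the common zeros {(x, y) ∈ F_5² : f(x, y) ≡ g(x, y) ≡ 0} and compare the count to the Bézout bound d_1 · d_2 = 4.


Common zeros: {(1, 3), (3, 1)}; count = 2; Bézout bound = 4.

deg(f) = 2, deg(g) = 2, so Bézout bound = 4.
Scan x ∈ F_5. For each x, list the y ∈ F_5 with f(x, y) ≡ 0 and those with g(x, y) ≡ 0 (mod 5); the common zeros in that column are the intersection.
  x = 0: f ≡ 0 at y ∈ {0, 3}; g ≡ 0 at y ∈ ∅; common: ∅.
  x = 1: f ≡ 0 at y ∈ {3}; g ≡ 0 at y ∈ {0, 3}; common: {3}.
  x = 2: f ≡ 0 at y ∈ ∅; g ≡ 0 at y ∈ ∅; common: ∅.
  x = 3: f ≡ 0 at y ∈ {1}; g ≡ 0 at y ∈ {1}; common: {1}.
  x = 4: f ≡ 0 at y ∈ {1, 4}; g ≡ 0 at y ∈ {2}; common: ∅.
Collecting: common zeros = {(1, 3), (3, 1)}, so the count is 2.
Comparison with the Bézout bound: 2 ≤ 4 = deg(f)·deg(g), as expected for curves with no common component (the affine F_5-count falls short of the bound because intersections may lie at infinity, over extension fields, or carry multiplicity).


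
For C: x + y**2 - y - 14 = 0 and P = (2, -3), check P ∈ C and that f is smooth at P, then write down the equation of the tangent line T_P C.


Tangent line at P: x - 7*y - 23 = 0.

Step 1: f(2, -3) = 0, so P lies on C.
Step 2: partial derivatives
  f_x(x, y) = 1, f_y(x, y) = 2*y - 1.
  f_x(P) = 1, f_y(P) = -7 (gradient nonzero, so P is smooth).
Step 3: tangent line at P: 1·(x − 2) + -7·(y − -3) = 0.
Expanding: x - 7*y - 23 = 0.


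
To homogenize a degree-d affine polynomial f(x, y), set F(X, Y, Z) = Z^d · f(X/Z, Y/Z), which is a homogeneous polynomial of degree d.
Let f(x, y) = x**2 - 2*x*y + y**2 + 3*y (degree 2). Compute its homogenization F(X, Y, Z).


F(X, Y, Z) = X**2 - 2*X*Y + Y**2 + 3*Y*Z

deg(f) = 2.
Substitute x = X/Z, y = Y/Z into f, then multiply by Z^2.
  monomial 1·x^2·y^0 ↦ 1·X^2·Y^0·Z^0.
  monomial -2·x^1·y^1 ↦ -2·X^1·Y^1·Z^0.
  monomial 1·x^0·y^2 ↦ 1·X^0·Y^2·Z^0.
  monomial 3·x^0·y^1 ↦ 3·X^0·Y^1·Z^1.
Collecting: F(X, Y, Z) = X**2 - 2*X*Y + Y**2 + 3*Y*Z.


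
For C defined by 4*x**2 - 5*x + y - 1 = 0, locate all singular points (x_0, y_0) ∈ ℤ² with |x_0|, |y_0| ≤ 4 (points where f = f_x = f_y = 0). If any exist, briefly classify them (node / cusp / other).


No singular points in the scanned grid; C is smooth there.

Compute partial derivatives:
  f_x = 8*x - 5.
  f_y = 1.
f_y = 1 is a nonzero constant, so f_y never vanishes: no point (x, y) can satisfy f = f_x = f_y = 0. In particular no (x, y) ∈ {−4, ..., 4}² is singular; the curve is smooth.


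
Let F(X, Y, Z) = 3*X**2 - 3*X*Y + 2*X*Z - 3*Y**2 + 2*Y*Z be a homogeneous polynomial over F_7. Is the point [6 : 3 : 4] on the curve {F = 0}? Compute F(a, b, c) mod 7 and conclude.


F(6,3,4) ≡ 1 (mod 7); P is NOT on the curve.

Evaluate F(6, 3, 4) term-by-term (mod 7).
  3*X**2 ↦ 3·36·1·1 = 108
  -3*X*Y ↦ -3·6·3·1 = -54
  2*X*Z ↦ 2·6·1·4 = 48
  -3*Y**2 ↦ -3·1·9·1 = -27
  2*Y*Z ↦ 2·1·3·4 = 24
Sum: F(6, 3, 4) = (108) + (-54) + (48) + (-27) + (24) = 99.
Reducing mod 7: 99 ≡ 1 (mod 7).
Since F(a, b, c) ≡ 1 ≠ 0 (mod 7), P does NOT lie on the curve.


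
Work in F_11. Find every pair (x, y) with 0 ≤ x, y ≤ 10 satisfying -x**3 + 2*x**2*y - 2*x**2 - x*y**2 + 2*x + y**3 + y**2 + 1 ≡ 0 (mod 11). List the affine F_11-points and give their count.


Affine F_11-points: {(0, 6), (1, 0), (1, 3), (1, 8), (2, 0), (3, 4), (6, 0), (6, 2), (6, 3), (7, 4), (8, 3), (8, 5), (8, 10), (9, 2)}; count = 14.

For each of the 121 pairs (x, y) ∈ F_11², evaluate f(x, y) mod 11. Record the zeros.
  x = 0: [0↦1, 1↦3, 2↦2, 3↦4, 4↦4, 5↦8, 6↦0, 7↦8, 8↦5, 9↦8, 10↦1]  zeros at y ∈ {6}
  x = 1: [0↦0, 1↦3, 2↦1, 3↦0, 4↦6, 5↦3, 6↦8, 7↦5, 8↦0, 9↦10, 10↦8]  zeros at y ∈ {0, 3, 8}
  x = 2: [0↦0, 1↦8, 2↦9, 3↦9, 4↦3, 5↦8, 6↦8, 7↦9, 8↦6, 9↦5, 10↦1]  zeros at y ∈ {0}
  x = 3: [0↦6, 1↦1, 2↦9, 3↦3, 4↦0, 5↦6, 6↦5, 7↦3, 8↦6, 9↦9, 10↦7]  zeros at y ∈ {4}
  x = 4: [0↦1, 1↦9, 2↦6, 3↦9, 4↦2, 5↦2, 6↦4, 7↦3, 8↦5, 9↦5, 10↦9]  zeros at y ∈ ∅
  x = 5: [0↦1, 1↦4, 2↦5, 3↦10, 4↦3, 5↦1, 6↦10, 7↦3, 8↦8, 9↦9, 10↦1]  zeros at y ∈ ∅
  x = 6: [0↦0, 1↦2, 2↦0, 3↦0, 4↦8, 5↦8, 6↦6, 7↦8, 8↦9, 9↦4, 10↦10]  zeros at y ∈ {0, 2, 3}
  x = 7: [0↦3, 1↦8, 2↦7, 3↦6, 4↦0, 5↦6, 6↦8, 7↦1, 8↦2, 9↦6, 10↦8]  zeros at y ∈ {4}
  x = 8: [0↦4, 1↦5, 2↦9, 3↦0, 4↦6, 5↦0, 6↦10, 7↦9, 8↦3, 9↦9, 10↦0]  zeros at y ∈ {3, 5, 10}
  x = 9: [0↦8, 1↦9, 2↦0, 3↦9, 4↦9, 5↦6, 6↦6, 7↦4, 8↦6, 9↦7, 10↦2]  zeros at y ∈ {2}
  x = 10: [0↦9, 1↦3, 2↦7, 3↦5, 4↦3, 5↦7, 6↦1, 7↦2, 8↦5, 9↦5, 10↦8]  zeros at y ∈ ∅
Collecting zeros: affine points = {(0, 6), (1, 0), (1, 3), (1, 8), (2, 0), (3, 4), (6, 0), (6, 2), (6, 3), (7, 4), (8, 3), (8, 5), (8, 10), (9, 2)}.
Total count |C(F_11)_aff| = 14.


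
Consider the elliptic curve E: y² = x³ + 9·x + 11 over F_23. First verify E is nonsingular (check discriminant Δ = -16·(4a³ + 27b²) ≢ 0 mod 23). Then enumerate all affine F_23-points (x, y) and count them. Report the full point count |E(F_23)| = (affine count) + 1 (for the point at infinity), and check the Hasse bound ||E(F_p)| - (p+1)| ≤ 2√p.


Affine points = {(7, 7), (7, 16), (9, 4), (9, 19), (13, 5), (13, 18), (14, 11), (14, 12), (15, 5), (15, 18), (18, 5), (18, 18), (19, 7), (19, 16), (20, 7), (20, 16), (21, 10), (21, 13), (22, 1), (22, 22)}; affine count = 20; |E(F_23)| = 21.

Discriminant check: Δ ∝ 4a³ + 27b² = 4·9³ + 27·11² = 4·729 + 27·121 ≡ 19 (mod 23). Nonzero ⇒ E is nonsingular.
For each x ∈ F_23, compute rhs = x³ + 9·x + 11 mod 23, then count y ∈ F_23 with y² ≡ rhs.
  x = 0: rhs = 11, matching y values: none (0 points).
  x = 1: rhs = 21, matching y values: none (0 points).
  x = 2: rhs = 14, matching y values: none (0 points).
  x = 3: rhs = 19, matching y values: none (0 points).
  x = 4: rhs = 19, matching y values: none (0 points).
  x = 5: rhs = 20, matching y values: none (0 points).
  x = 6: rhs = 5, matching y values: none (0 points).
  x = 7: rhs = 3, matching y values: 7, 16 (2 points).
  x = 8: rhs = 20, matching y values: none (0 points).
  x = 9: rhs = 16, matching y values: 4, 19 (2 points).
  x = 10: rhs = 20, matching y values: none (0 points).
  x = 11: rhs = 15, matching y values: none (0 points).
  x = 12: rhs = 7, matching y values: none (0 points).
  x = 13: rhs = 2, matching y values: 5, 18 (2 points).
  x = 14: rhs = 6, matching y values: 11, 12 (2 points).
  x = 15: rhs = 2, matching y values: 5, 18 (2 points).
  x = 16: rhs = 19, matching y values: none (0 points).
  x = 17: rhs = 17, matching y values: none (0 points).
  x = 18: rhs = 2, matching y values: 5, 18 (2 points).
  x = 19: rhs = 3, matching y values: 7, 16 (2 points).
  x = 20: rhs = 3, matching y values: 7, 16 (2 points).
  x = 21: rhs = 8, matching y values: 10, 13 (2 points).
  x = 22: rhs = 1, matching y values: 1, 22 (2 points).
Total affine count: 20.
Full point count |E(F_23)| = 20 + 1 = 21.
Hasse bound: |21 − (23+1)| = |-3| = 3 ≤ 2√23 ≈ 9.5917 ✓.


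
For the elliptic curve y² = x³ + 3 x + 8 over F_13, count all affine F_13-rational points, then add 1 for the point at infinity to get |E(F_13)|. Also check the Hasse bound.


Affine points = {(1, 5), (1, 8), (2, 3), (2, 10), (9, 6), (9, 7), (12, 2), (12, 11)}; affine count = 8; |E(F_13)| = 9.

Discriminant check: Δ ∝ 4a³ + 27b² = 4·3³ + 27·8² = 4·27 + 27·64 ≡ 3 (mod 13). Nonzero ⇒ E is nonsingular.
For each x ∈ F_13, compute rhs = x³ + 3·x + 8 mod 13, then count y ∈ F_13 with y² ≡ rhs.
  x = 0: rhs = 8, matching y values: none (0 points).
  x = 1: rhs = 12, matching y values: 5, 8 (2 points).
  x = 2: rhs = 9, matching y values: 3, 10 (2 points).
  x = 3: rhs = 5, matching y values: none (0 points).
  x = 4: rhs = 6, matching y values: none (0 points).
  x = 5: rhs = 5, matching y values: none (0 points).
  x = 6: rhs = 8, matching y values: none (0 points).
  x = 7: rhs = 8, matching y values: none (0 points).
  x = 8: rhs = 11, matching y values: none (0 points).
  x = 9: rhs = 10, matching y values: 6, 7 (2 points).
  x = 10: rhs = 11, matching y values: none (0 points).
  x = 11: rhs = 7, matching y values: none (0 points).
  x = 12: rhs = 4, matching y values: 2, 11 (2 points).
Total affine count: 8.
Full point count |E(F_13)| = 8 + 1 = 9.
Hasse bound: |9 − (13+1)| = |-5| = 5 ≤ 2√13 ≈ 7.2111 ✓.


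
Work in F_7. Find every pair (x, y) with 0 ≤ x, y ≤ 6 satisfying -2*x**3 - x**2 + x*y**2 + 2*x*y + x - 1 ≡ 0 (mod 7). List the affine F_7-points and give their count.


Affine F_7-points: {(1, 1), (1, 4), (2, 6), (5, 2), (5, 3), (6, 6)}; count = 6.

For each of the 49 pairs (x, y) ∈ F_7², evaluate f(x, y) mod 7. Record the zeros.
  x = 0: [0↦6, 1↦6, 2↦6, 3↦6, 4↦6, 5↦6, 6↦6]  zeros at y ∈ ∅
  x = 1: [0↦4, 1↦0, 2↦5, 3↦5, 4↦0, 5↦4, 6↦3]  zeros at y ∈ {1, 4}
  x = 2: [0↦2, 1↦1, 2↦4, 3↦4, 4↦1, 5↦2, 6↦0]  zeros at y ∈ {6}
  x = 3: [0↦2, 1↦4, 2↦5, 3↦5, 4↦4, 5↦2, 6↦6]  zeros at y ∈ ∅
  x = 4: [0↦6, 1↦4, 2↦3, 3↦3, 4↦4, 5↦6, 6↦2]  zeros at y ∈ ∅
  x = 5: [0↦2, 1↦3, 2↦0, 3↦0, 4↦3, 5↦2, 6↦4]  zeros at y ∈ {2, 3}
  x = 6: [0↦6, 1↦3, 2↦5, 3↦5, 4↦3, 5↦6, 6↦0]  zeros at y ∈ {6}
Collecting zeros: affine points = {(1, 1), (1, 4), (2, 6), (5, 2), (5, 3), (6, 6)}.
Total count |C(F_7)_aff| = 6.


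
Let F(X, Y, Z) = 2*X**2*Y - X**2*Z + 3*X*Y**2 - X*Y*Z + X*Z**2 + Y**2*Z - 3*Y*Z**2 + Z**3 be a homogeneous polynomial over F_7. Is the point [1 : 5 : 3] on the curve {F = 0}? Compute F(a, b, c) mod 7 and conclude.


F(1,5,3) ≡ 1 (mod 7); P is NOT on the curve.

Evaluate F(1, 5, 3) term-by-term (mod 7).
  2*X**2*Y ↦ 2·1·5·1 = 10
  -X**2*Z ↦ -1·1·1·3 = -3
  3*X*Y**2 ↦ 3·1·25·1 = 75
  -X*Y*Z ↦ -1·1·5·3 = -15
  X*Z**2 ↦ 1·1·1·9 = 9
  Y**2*Z ↦ 1·1·25·3 = 75
  -3*Y*Z**2 ↦ -3·1·5·9 = -135
  Z**3 ↦ 1·1·1·27 = 27
Sum: F(1, 5, 3) = (10) + (-3) + (75) + (-15) + (9) + (75) + (-135) + (27) = 43.
Reducing mod 7: 43 ≡ 1 (mod 7).
Since F(a, b, c) ≡ 1 ≠ 0 (mod 7), P does NOT lie on the curve.


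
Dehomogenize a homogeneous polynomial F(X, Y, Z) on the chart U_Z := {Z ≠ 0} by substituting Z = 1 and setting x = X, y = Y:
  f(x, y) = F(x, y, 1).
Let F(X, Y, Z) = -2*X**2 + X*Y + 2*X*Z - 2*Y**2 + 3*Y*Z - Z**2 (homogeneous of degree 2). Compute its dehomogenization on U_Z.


f(x, y) = -2*x**2 + x*y + 2*x - 2*y**2 + 3*y - 1

On U_Z we set Z = 1. Each monomial c·X^i·Y^j·Z^k in F becomes c·x^i·y^j·1^k = c·x^i·y^j.
Substituting Z = 1: F(X, Y, 1) = -2*x**2 + x*y + 2*x - 2*y**2 + 3*y - 1.
Note: deg(f) ≤ deg(F) = 2; strict inequality happens when F is divisible by Z (lost terms).


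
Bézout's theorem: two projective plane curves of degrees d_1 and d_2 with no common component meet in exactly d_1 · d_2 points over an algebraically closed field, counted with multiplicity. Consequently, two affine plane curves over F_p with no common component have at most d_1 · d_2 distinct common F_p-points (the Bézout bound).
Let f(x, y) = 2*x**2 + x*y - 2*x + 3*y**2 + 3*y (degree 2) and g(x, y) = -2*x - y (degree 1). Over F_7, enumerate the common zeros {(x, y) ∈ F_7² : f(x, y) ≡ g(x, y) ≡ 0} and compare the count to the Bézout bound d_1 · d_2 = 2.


Common zeros: {(0, 0), (3, 1)}; count = 2; Bézout bound = 2.

deg(f) = 2, deg(g) = 1, so Bézout bound = 2.
Scan x ∈ F_7. For each x, list the y ∈ F_7 with f(x, y) ≡ 0 and those with g(x, y) ≡ 0 (mod 7); the common zeros in that column are the intersection.
  x = 0: f ≡ 0 at y ∈ {0, 6}; g ≡ 0 at y ∈ {0}; common: {0}.
  x = 1: f ≡ 0 at y ∈ {0, 1}; g ≡ 0 at y ∈ {5}; common: ∅.
  x = 2: f ≡ 0 at y ∈ ∅; g ≡ 0 at y ∈ {3}; common: ∅.
  x = 3: f ≡ 0 at y ∈ {1, 4}; g ≡ 0 at y ∈ {1}; common: {1}.
  x = 4: f ≡ 0 at y ∈ ∅; g ≡ 0 at y ∈ {6}; common: ∅.
  x = 5: f ≡ 0 at y ∈ {3, 6}; g ≡ 0 at y ∈ {4}; common: ∅.
  x = 6: f ≡ 0 at y ∈ ∅; g ≡ 0 at y ∈ {2}; common: ∅.
Collecting: common zeros = {(0, 0), (3, 1)}, so the count is 2.
Comparison with the Bézout bound: 2 ≤ 2 = deg(f)·deg(g), as expected for curves with no common component (the bound is attained).


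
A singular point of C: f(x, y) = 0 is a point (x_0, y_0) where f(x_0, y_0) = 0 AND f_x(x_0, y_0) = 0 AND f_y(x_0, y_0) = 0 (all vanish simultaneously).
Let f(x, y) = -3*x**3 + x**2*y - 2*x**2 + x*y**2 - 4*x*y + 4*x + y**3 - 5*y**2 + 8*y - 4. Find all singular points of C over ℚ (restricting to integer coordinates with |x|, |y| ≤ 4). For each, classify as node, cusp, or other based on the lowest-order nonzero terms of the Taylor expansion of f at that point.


Singular points: {(0, 2)}; classification: cusp.

Compute partial derivatives:
  f_x = -9*x**2 + 2*x*y - 4*x + y**2 - 4*y + 4.
  f_y = x**2 + 2*x*y - 4*x + 3*y**2 - 10*y + 8.
Scan x_0 ∈ {−4, ..., 4}. For each x_0, f_y(x_0, y) is a polynomial in y; find its integer roots y ∈ {−4, ..., 4}, then test f_x and f at those candidates.
  x = -4: f_y(-4, y) = 3*y**2 - 18*y + 40; no integer root y with |y| ≤ 4.
  x = -3: f_y(-3, y) = 3*y**2 - 16*y + 29; no integer root y with |y| ≤ 4.
  x = -2: f_y(-2, y) = 3*y**2 - 14*y + 20; no integer root y with |y| ≤ 4.
  x = -1: f_y(-1, y) = 3*y**2 - 12*y + 13; no integer root y with |y| ≤ 4.
  x = 0: f_y(0, y) = 3*y**2 - 10*y + 8; vanishes at y ∈ {2}. (0, 2): f_x = 0, f = 0 — SINGULAR.
  x = 1: f_y(1, y) = 3*y**2 - 8*y + 5; vanishes at y ∈ {1}. (1, 1): f_x = -10 ≠ 0.
  x = 2: f_y(2, y) = 3*y**2 - 6*y + 4; no integer root y with |y| ≤ 4.
  x = 3: f_y(3, y) = 3*y**2 - 4*y + 5; no integer root y with |y| ≤ 4.
  x = 4: f_y(4, y) = 3*y**2 - 2*y + 8; no integer root y with |y| ≤ 4.
Only singular point on the grid: (0, 2).
Classify: substitute x = 0 + u, y = 2 + v and expand: f = -3*u**3 + u**2*v + u*v**2 + v**3 + v**2.
No constant or linear terms (consistent with a singular point). Quadratic part: v**2. Cubic part: -3*u**3 + u**2*v + u*v**2 + v**3.
The quadratic part v**2 is a perfect square, so there is a single (double) tangent line v = 0, i.e. y = 2. Restricting the cubic part to that line (v = 0) leaves -3*u**3 ≠ 0, so f is not divisible by v and the branch is v² ≈ 3*u**3 to lowest order — this is a cusp.
Classification: cusp.


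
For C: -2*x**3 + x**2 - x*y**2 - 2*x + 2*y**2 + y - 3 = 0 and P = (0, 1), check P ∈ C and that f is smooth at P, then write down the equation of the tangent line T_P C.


Tangent line at P: -3*x + 5*y - 5 = 0.

Step 1: f(0, 1) = 0, so P lies on C.
Step 2: partial derivatives
  f_x(x, y) = -6*x**2 + 2*x - y**2 - 2, f_y(x, y) = -2*x*y + 4*y + 1.
  f_x(P) = -3, f_y(P) = 5 (gradient nonzero, so P is smooth).
Step 3: tangent line at P: -3·(x − 0) + 5·(y − 1) = 0.
Expanding: -3*x + 5*y - 5 = 0.


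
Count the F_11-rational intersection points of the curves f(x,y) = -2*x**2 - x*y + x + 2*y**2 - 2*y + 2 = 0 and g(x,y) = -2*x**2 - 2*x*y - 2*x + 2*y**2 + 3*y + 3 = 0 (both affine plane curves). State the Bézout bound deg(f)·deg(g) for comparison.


Common zeros: {(1, 6)}; count = 1; Bézout bound = 4.

deg(f) = 2, deg(g) = 2, so Bézout bound = 4.
Scan x ∈ F_11. For each x, list the y ∈ F_11 with f(x, y) ≡ 0 and those with g(x, y) ≡ 0 (mod 11); the common zeros in that column are the intersection.
  x = 0: f ≡ 0 at y ∈ ∅; g ≡ 0 at y ∈ ∅; common: ∅.
  x = 1: f ≡ 0 at y ∈ {1, 6}; g ≡ 0 at y ∈ {6, 10}; common: {6}.
  x = 2: f ≡ 0 at y ∈ {6, 7}; g ≡ 0 at y ∈ ∅; common: ∅.
  x = 3: f ≡ 0 at y ∈ ∅; g ≡ 0 at y ∈ {1, 6}; common: ∅.
  x = 4: f ≡ 0 at y ∈ ∅; g ≡ 0 at y ∈ ∅; common: ∅.
  x = 5: f ≡ 0 at y ∈ ∅; g ≡ 0 at y ∈ ∅; common: ∅.
  x = 6: f ≡ 0 at y ∈ {7, 8}; g ≡ 0 at y ∈ {1, 9}; common: ∅.
  x = 7: f ≡ 0 at y ∈ {2, 8}; g ≡ 0 at y ∈ {4, 7}; common: ∅.
  x = 8: f ≡ 0 at y ∈ ∅; g ≡ 0 at y ∈ ∅; common: ∅.
  x = 9: f ≡ 0 at y ∈ {2, 9}; g ≡ 0 at y ∈ ∅; common: ∅.
  x = 10: f ≡ 0 at y ∈ {1, 5}; g ≡ 0 at y ∈ {4, 10}; common: ∅.
Collecting: common zeros = {(1, 6)}, so the count is 1.
Comparison with the Bézout bound: 1 ≤ 4 = deg(f)·deg(g), as expected for curves with no common component (the affine F_11-count falls short of the bound because intersections may lie at infinity, over extension fields, or carry multiplicity).


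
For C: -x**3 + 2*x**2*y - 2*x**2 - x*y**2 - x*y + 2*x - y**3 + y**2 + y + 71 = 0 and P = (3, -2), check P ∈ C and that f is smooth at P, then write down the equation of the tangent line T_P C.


Tangent line at P: -63*x + 12*y + 213 = 0.

Step 1: f(3, -2) = 0, so P lies on C.
Step 2: partial derivatives
  f_x(x, y) = -3*x**2 + 4*x*y - 4*x - y**2 - y + 2, f_y(x, y) = 2*x**2 - 2*x*y - x - 3*y**2 + 2*y + 1.
  f_x(P) = -63, f_y(P) = 12 (gradient nonzero, so P is smooth).
Step 3: tangent line at P: -63·(x − 3) + 12·(y − -2) = 0.
Expanding: -63*x + 12*y + 213 = 0.


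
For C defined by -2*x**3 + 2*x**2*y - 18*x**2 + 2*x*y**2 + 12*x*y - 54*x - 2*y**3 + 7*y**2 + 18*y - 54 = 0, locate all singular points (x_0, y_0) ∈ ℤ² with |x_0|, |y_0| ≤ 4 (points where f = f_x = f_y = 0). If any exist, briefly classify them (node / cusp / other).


Singular points: {(-3, 0)}; classification: cusp.

Compute partial derivatives:
  f_x = -6*x**2 + 4*x*y - 36*x + 2*y**2 + 12*y - 54.
  f_y = 2*x**2 + 4*x*y + 12*x - 6*y**2 + 14*y + 18.
Scan x_0 ∈ {−4, ..., 4}. For each x_0, f_y(x_0, y) is a polynomial in y; find its integer roots y ∈ {−4, ..., 4}, then test f_x and f at those candidates.
  x = -4: f_y(-4, y) = -6*y**2 - 2*y + 2; no integer root y with |y| ≤ 4.
  x = -3: f_y(-3, y) = -6*y**2 + 2*y; vanishes at y ∈ {0}. (-3, 0): f_x = 0, f = 0 — SINGULAR.
  x = -2: f_y(-2, y) = -6*y**2 + 6*y + 2; no integer root y with |y| ≤ 4.
  x = -1: f_y(-1, y) = -6*y**2 + 10*y + 8; no integer root y with |y| ≤ 4.
  x = 0: f_y(0, y) = -6*y**2 + 14*y + 18; no integer root y with |y| ≤ 4.
  x = 1: f_y(1, y) = -6*y**2 + 18*y + 32; no integer root y with |y| ≤ 4.
  x = 2: f_y(2, y) = -6*y**2 + 22*y + 50; no integer root y with |y| ≤ 4.
  x = 3: f_y(3, y) = -6*y**2 + 26*y + 72; no integer root y with |y| ≤ 4.
  x = 4: f_y(4, y) = -6*y**2 + 30*y + 98; no integer root y with |y| ≤ 4.
Only singular point on the grid: (-3, 0).
Classify: substitute x = -3 + u, y = 0 + v and expand: f = -2*u**3 + 2*u**2*v + 2*u*v**2 - 2*v**3 + v**2.
No constant or linear terms (consistent with a singular point). Quadratic part: v**2. Cubic part: -2*u**3 + 2*u**2*v + 2*u*v**2 - 2*v**3.
The quadratic part v**2 is a perfect square, so there is a single (double) tangent line v = 0, i.e. y = 0. Restricting the cubic part to that line (v = 0) leaves -2*u**3 ≠ 0, so f is not divisible by v and the branch is v² ≈ 2*u**3 to lowest order — this is a cusp.
Classification: cusp.


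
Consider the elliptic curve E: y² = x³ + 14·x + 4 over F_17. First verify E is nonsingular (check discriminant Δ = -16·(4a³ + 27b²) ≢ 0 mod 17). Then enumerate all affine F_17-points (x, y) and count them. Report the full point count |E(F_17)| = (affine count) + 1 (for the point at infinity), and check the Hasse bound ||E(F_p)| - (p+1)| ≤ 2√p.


Affine points = {(0, 2), (0, 15), (1, 6), (1, 11), (6, 7), (6, 10), (8, 4), (8, 13), (9, 3), (9, 14), (12, 8), (12, 9), (15, 6), (15, 11)}; affine count = 14; |E(F_17)| = 15.

Discriminant check: Δ ∝ 4a³ + 27b² = 4·14³ + 27·4² = 4·2744 + 27·16 ≡ 1 (mod 17). Nonzero ⇒ E is nonsingular.
For each x ∈ F_17, compute rhs = x³ + 14·x + 4 mod 17, then count y ∈ F_17 with y² ≡ rhs.
  x = 0: rhs = 4, matching y values: 2, 15 (2 points).
  x = 1: rhs = 2, matching y values: 6, 11 (2 points).
  x = 2: rhs = 6, matching y values: none (0 points).
  x = 3: rhs = 5, matching y values: none (0 points).
  x = 4: rhs = 5, matching y values: none (0 points).
  x = 5: rhs = 12, matching y values: none (0 points).
  x = 6: rhs = 15, matching y values: 7, 10 (2 points).
  x = 7: rhs = 3, matching y values: none (0 points).
  x = 8: rhs = 16, matching y values: 4, 13 (2 points).
  x = 9: rhs = 9, matching y values: 3, 14 (2 points).
  x = 10: rhs = 5, matching y values: none (0 points).
  x = 11: rhs = 10, matching y values: none (0 points).
  x = 12: rhs = 13, matching y values: 8, 9 (2 points).
  x = 13: rhs = 3, matching y values: none (0 points).
  x = 14: rhs = 3, matching y values: none (0 points).
  x = 15: rhs = 2, matching y values: 6, 11 (2 points).
  x = 16: rhs = 6, matching y values: none (0 points).
Total affine count: 14.
Full point count |E(F_17)| = 14 + 1 = 15.
Hasse bound: |15 − (17+1)| = |-3| = 3 ≤ 2√17 ≈ 8.2462 ✓.
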